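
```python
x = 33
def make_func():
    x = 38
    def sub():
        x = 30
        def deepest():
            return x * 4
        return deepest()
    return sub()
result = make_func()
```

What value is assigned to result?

Step 1: deepest() looks up x through LEGB: not local, finds x = 30 in enclosing sub().
Step 2: Returns 30 * 4 = 120.
Step 3: result = 120

The answer is 120.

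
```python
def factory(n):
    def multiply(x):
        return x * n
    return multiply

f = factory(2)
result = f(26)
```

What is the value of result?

Step 1: factory(2) returns multiply closure with n = 2.
Step 2: f(26) computes 26 * 2 = 52.
Step 3: result = 52

The answer is 52.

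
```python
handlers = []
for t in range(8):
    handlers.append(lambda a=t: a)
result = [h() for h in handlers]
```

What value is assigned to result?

Step 1: Default arg a=t captures t at each iteration.
Step 2: Each lambda has its own default: 0, 1, ..., 7.
Step 3: result = [0, 1, 2, 3, 4, 5, 6, 7]

The answer is [0, 1, 2, 3, 4, 5, 6, 7].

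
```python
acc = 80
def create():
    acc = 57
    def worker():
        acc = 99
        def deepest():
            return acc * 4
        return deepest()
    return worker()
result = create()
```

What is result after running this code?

Step 1: deepest() looks up acc through LEGB: not local, finds acc = 99 in enclosing worker().
Step 2: Returns 99 * 4 = 396.
Step 3: result = 396

The answer is 396.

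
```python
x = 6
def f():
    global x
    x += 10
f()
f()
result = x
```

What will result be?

Step 1: x = 6.
Step 2: First f(): x = 6 + 10 = 16.
Step 3: Second f(): x = 16 + 10 = 26. result = 26

The answer is 26.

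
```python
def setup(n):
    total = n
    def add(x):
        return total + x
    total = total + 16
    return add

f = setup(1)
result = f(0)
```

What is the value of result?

Step 1: setup(1) sets total = 1, then total = 1 + 16 = 17.
Step 2: Closures capture by reference, so add sees total = 17.
Step 3: f(0) returns 17 + 0 = 17

The answer is 17.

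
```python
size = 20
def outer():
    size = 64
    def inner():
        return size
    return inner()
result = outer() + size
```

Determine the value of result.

Step 1: Global size = 20. outer() shadows with size = 64.
Step 2: inner() returns enclosing size = 64. outer() = 64.
Step 3: result = 64 + global size (20) = 84

The answer is 84.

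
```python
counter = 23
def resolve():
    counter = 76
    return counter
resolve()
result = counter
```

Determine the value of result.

Step 1: counter = 23 globally.
Step 2: resolve() creates a LOCAL counter = 76 (no global keyword!).
Step 3: The global counter is unchanged. result = 23

The answer is 23.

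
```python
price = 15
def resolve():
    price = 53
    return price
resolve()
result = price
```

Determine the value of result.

Step 1: price = 15 globally.
Step 2: resolve() creates a LOCAL price = 53 (no global keyword!).
Step 3: The global price is unchanged. result = 15

The answer is 15.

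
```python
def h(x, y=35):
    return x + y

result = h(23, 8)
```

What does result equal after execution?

Step 1: h(23, 8) overrides default y with 8.
Step 2: Returns 23 + 8 = 31.
Step 3: result = 31

The answer is 31.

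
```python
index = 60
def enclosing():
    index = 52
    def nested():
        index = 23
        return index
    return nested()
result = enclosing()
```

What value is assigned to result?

Step 1: Three scopes define index: global (60), enclosing (52), nested (23).
Step 2: nested() has its own local index = 23, which shadows both enclosing and global.
Step 3: result = 23 (local wins in LEGB)

The answer is 23.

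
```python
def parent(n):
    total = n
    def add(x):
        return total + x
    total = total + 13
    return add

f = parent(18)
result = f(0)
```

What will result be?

Step 1: parent(18) sets total = 18, then total = 18 + 13 = 31.
Step 2: Closures capture by reference, so add sees total = 31.
Step 3: f(0) returns 31 + 0 = 31

The answer is 31.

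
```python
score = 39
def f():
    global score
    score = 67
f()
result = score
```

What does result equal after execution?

Step 1: score = 39 globally.
Step 2: f() declares global score and sets it to 67.
Step 3: After f(), global score = 67. result = 67

The answer is 67.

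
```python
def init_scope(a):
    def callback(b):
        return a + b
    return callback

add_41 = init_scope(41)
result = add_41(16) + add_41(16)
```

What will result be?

Step 1: add_41 captures a = 41.
Step 2: add_41(16) = 41 + 16 = 57, called twice.
Step 3: result = 57 + 57 = 114

The answer is 114.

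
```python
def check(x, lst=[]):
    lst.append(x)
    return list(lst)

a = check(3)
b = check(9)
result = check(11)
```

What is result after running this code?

Step 1: Default list is shared. list() creates copies for return values.
Step 2: Internal list grows: [3] -> [3, 9] -> [3, 9, 11].
Step 3: result = [3, 9, 11]

The answer is [3, 9, 11].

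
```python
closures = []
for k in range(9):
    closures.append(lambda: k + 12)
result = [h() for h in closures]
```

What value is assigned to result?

Step 1: All lambdas capture k by reference. After the loop, k = 8.
Step 2: Each call returns 8 + 12 = 20.
Step 3: result = [20, 20, 20, 20, 20, 20, 20, 20, 20]

The answer is [20, 20, 20, 20, 20, 20, 20, 20, 20].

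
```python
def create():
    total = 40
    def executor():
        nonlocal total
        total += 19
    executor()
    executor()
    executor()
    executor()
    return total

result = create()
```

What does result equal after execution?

Step 1: total starts at 40.
Step 2: executor() is called 4 times, each adding 19.
Step 3: total = 40 + 19 * 4 = 116

The answer is 116.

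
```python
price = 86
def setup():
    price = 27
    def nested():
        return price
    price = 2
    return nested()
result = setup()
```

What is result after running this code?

Step 1: setup() sets price = 27, then later price = 2.
Step 2: nested() is called after price is reassigned to 2. Closures capture variables by reference, not by value.
Step 3: result = 2

The answer is 2.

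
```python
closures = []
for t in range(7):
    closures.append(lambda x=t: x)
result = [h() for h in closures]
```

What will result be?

Step 1: Default arg x=t captures t at each iteration.
Step 2: Each lambda has its own default: 0, 1, ..., 6.
Step 3: result = [0, 1, 2, 3, 4, 5, 6]

The answer is [0, 1, 2, 3, 4, 5, 6].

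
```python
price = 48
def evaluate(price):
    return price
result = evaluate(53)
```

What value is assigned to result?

Step 1: Global price = 48.
Step 2: evaluate(53) takes parameter price = 53, which shadows the global.
Step 3: result = 53

The answer is 53.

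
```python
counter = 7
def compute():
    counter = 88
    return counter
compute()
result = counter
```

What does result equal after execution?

Step 1: Global counter = 7.
Step 2: compute() creates local counter = 88 (shadow, not modification).
Step 3: After compute() returns, global counter is unchanged. result = 7

The answer is 7.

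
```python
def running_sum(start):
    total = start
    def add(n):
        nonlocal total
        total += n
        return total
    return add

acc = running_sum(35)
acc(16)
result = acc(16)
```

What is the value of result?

Step 1: running_sum(35) creates closure with total = 35.
Step 2: First acc(16): total = 35 + 16 = 51.
Step 3: Second acc(16): total = 51 + 16 = 67. result = 67

The answer is 67.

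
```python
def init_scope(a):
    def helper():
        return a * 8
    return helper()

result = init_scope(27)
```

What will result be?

Step 1: init_scope(27) binds parameter a = 27.
Step 2: helper() accesses a = 27 from enclosing scope.
Step 3: result = 27 * 8 = 216

The answer is 216.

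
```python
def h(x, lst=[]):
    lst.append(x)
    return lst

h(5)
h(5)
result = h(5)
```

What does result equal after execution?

Step 1: Mutable default argument gotcha! The list [] is created once.
Step 2: Each call appends to the SAME list: [5], [5, 5], [5, 5, 5].
Step 3: result = [5, 5, 5]

The answer is [5, 5, 5].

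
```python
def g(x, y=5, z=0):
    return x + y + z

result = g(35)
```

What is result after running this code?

Step 1: g(35) uses defaults y = 5, z = 0.
Step 2: Returns 35 + 5 + 0 = 40.
Step 3: result = 40

The answer is 40.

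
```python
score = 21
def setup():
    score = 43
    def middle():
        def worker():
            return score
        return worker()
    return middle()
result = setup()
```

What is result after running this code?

Step 1: setup() defines score = 43. middle() and worker() have no local score.
Step 2: worker() checks local (none), enclosing middle() (none), enclosing setup() and finds score = 43.
Step 3: result = 43

The answer is 43.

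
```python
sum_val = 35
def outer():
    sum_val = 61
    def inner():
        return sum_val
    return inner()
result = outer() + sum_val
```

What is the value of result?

Step 1: Global sum_val = 35. outer() shadows with sum_val = 61.
Step 2: inner() returns enclosing sum_val = 61. outer() = 61.
Step 3: result = 61 + global sum_val (35) = 96

The answer is 96.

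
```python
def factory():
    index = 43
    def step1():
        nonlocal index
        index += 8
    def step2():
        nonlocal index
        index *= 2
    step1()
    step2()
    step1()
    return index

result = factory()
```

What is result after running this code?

Step 1: index = 43.
Step 2: step1(): index = 43 + 8 = 51.
Step 3: step2(): index = 51 * 2 = 102.
Step 4: step1(): index = 102 + 8 = 110. result = 110

The answer is 110.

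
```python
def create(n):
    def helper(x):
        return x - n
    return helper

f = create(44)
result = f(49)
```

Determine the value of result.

Step 1: create(44) creates a closure capturing n = 44.
Step 2: f(49) computes 49 - 44 = 5.
Step 3: result = 5

The answer is 5.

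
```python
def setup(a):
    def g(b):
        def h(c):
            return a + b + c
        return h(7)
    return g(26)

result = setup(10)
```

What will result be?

Step 1: a = 10, b = 26, c = 7 across three nested scopes.
Step 2: h() accesses all three via LEGB rule.
Step 3: result = 10 + 26 + 7 = 43

The answer is 43.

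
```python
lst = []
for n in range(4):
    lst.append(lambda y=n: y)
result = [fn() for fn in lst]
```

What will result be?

Step 1: Default arg y=n captures n at each iteration.
Step 2: Each lambda has its own default: 0, 1, ..., 3.
Step 3: result = [0, 1, 2, 3]

The answer is [0, 1, 2, 3].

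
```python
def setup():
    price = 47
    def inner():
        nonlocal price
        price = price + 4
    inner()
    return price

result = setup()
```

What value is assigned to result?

Step 1: setup() sets price = 47.
Step 2: inner() uses nonlocal to modify price in setup's scope: price = 47 + 4 = 51.
Step 3: setup() returns the modified price = 51

The answer is 51.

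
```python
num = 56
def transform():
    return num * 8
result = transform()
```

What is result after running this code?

Step 1: num = 56 is defined globally.
Step 2: transform() looks up num from global scope = 56, then computes 56 * 8 = 448.
Step 3: result = 448

The answer is 448.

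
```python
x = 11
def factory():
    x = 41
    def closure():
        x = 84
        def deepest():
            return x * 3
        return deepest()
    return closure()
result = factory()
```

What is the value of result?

Step 1: deepest() looks up x through LEGB: not local, finds x = 84 in enclosing closure().
Step 2: Returns 84 * 3 = 252.
Step 3: result = 252

The answer is 252.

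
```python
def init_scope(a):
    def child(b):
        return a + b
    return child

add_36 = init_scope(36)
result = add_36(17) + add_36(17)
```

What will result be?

Step 1: add_36 captures a = 36.
Step 2: add_36(17) = 36 + 17 = 53, called twice.
Step 3: result = 53 + 53 = 106

The answer is 106.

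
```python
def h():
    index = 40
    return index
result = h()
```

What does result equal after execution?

Step 1: h() defines index = 40 in its local scope.
Step 2: return index finds the local variable index = 40.
Step 3: result = 40

The answer is 40.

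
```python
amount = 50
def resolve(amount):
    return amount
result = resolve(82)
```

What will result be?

Step 1: Global amount = 50.
Step 2: resolve(82) takes parameter amount = 82, which shadows the global.
Step 3: result = 82

The answer is 82.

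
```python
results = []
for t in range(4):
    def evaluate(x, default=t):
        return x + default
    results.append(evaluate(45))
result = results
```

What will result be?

Step 1: Default argument default=t is evaluated at function definition time.
Step 2: Each iteration creates evaluate with default = current t value.
Step 3: evaluate(45) returns 45 + default. results = [45, 46, 47, 48]

The answer is [45, 46, 47, 48].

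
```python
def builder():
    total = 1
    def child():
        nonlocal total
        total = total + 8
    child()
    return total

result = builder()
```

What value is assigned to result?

Step 1: builder() sets total = 1.
Step 2: child() uses nonlocal to modify total in builder's scope: total = 1 + 8 = 9.
Step 3: builder() returns the modified total = 9

The answer is 9.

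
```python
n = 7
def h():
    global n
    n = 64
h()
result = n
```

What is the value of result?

Step 1: n = 7 globally.
Step 2: h() declares global n and sets it to 64.
Step 3: After h(), global n = 64. result = 64

The answer is 64.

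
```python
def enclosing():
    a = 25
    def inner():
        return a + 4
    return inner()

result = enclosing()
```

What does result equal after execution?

Step 1: enclosing() defines a = 25.
Step 2: inner() reads a = 25 from enclosing scope, returns 25 + 4 = 29.
Step 3: result = 29

The answer is 29.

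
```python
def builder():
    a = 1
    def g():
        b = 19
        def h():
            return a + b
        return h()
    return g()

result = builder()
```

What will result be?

Step 1: builder() defines a = 1. g() defines b = 19.
Step 2: h() accesses both from enclosing scopes: a = 1, b = 19.
Step 3: result = 1 + 19 = 20

The answer is 20.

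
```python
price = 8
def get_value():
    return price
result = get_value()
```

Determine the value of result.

Step 1: price = 8 is defined in the global scope.
Step 2: get_value() looks up price. No local price exists, so Python checks the global scope via LEGB rule and finds price = 8.
Step 3: result = 8

The answer is 8.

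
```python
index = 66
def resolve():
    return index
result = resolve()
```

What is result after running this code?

Step 1: index = 66 is defined in the global scope.
Step 2: resolve() looks up index. No local index exists, so Python checks the global scope via LEGB rule and finds index = 66.
Step 3: result = 66

The answer is 66.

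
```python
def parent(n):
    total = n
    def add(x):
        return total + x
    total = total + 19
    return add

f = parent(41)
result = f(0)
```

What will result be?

Step 1: parent(41) sets total = 41, then total = 41 + 19 = 60.
Step 2: Closures capture by reference, so add sees total = 60.
Step 3: f(0) returns 60 + 0 = 60

The answer is 60.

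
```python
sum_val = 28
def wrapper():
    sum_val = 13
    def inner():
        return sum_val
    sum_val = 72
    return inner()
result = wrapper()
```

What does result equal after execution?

Step 1: wrapper() sets sum_val = 13, then later sum_val = 72.
Step 2: inner() is called after sum_val is reassigned to 72. Closures capture variables by reference, not by value.
Step 3: result = 72

The answer is 72.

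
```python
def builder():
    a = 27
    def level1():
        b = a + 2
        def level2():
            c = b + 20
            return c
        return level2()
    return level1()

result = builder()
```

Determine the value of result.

Step 1: a = 27. b = a + 2 = 29.
Step 2: c = b + 20 = 29 + 20 = 49.
Step 3: result = 49

The answer is 49.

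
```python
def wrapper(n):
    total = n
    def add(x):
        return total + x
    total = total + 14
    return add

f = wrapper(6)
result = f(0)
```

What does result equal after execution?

Step 1: wrapper(6) sets total = 6, then total = 6 + 14 = 20.
Step 2: Closures capture by reference, so add sees total = 20.
Step 3: f(0) returns 20 + 0 = 20

The answer is 20.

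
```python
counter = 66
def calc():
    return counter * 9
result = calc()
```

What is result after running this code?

Step 1: counter = 66 is defined globally.
Step 2: calc() looks up counter from global scope = 66, then computes 66 * 9 = 594.
Step 3: result = 594

The answer is 594.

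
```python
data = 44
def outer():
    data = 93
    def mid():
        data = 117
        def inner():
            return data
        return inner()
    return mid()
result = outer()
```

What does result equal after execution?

Step 1: Three levels of shadowing: global 44, outer 93, mid 117.
Step 2: inner() finds data = 117 in enclosing mid() scope.
Step 3: result = 117

The answer is 117.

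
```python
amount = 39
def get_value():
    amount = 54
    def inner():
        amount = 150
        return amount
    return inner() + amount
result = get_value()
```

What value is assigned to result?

Step 1: get_value() has local amount = 54. inner() has local amount = 150.
Step 2: inner() returns its local amount = 150.
Step 3: get_value() returns 150 + its own amount (54) = 204

The answer is 204.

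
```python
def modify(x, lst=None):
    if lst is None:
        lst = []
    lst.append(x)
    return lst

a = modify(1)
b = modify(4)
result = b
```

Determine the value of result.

Step 1: None default with guard creates a NEW list each call.
Step 2: a = [1] (fresh list). b = [4] (another fresh list).
Step 3: result = [4] (this is the fix for mutable default)

The answer is [4].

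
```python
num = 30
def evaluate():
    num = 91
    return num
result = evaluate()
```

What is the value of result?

Step 1: Global num = 30.
Step 2: evaluate() creates local num = 91, shadowing the global.
Step 3: Returns local num = 91. result = 91

The answer is 91.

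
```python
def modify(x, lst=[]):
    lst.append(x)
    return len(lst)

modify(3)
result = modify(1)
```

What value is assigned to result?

Step 1: Mutable default list persists between calls.
Step 2: First call: lst = [3], len = 1. Second call: lst = [3, 1], len = 2.
Step 3: result = 2

The answer is 2.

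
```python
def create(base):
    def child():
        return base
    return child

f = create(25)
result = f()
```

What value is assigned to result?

Step 1: create(25) creates closure capturing base = 25.
Step 2: f() returns the captured base = 25.
Step 3: result = 25

The answer is 25.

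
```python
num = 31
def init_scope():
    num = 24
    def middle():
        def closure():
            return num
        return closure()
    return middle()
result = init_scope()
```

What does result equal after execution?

Step 1: init_scope() defines num = 24. middle() and closure() have no local num.
Step 2: closure() checks local (none), enclosing middle() (none), enclosing init_scope() and finds num = 24.
Step 3: result = 24

The answer is 24.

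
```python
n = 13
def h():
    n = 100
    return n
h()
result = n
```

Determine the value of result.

Step 1: Global n = 13.
Step 2: h() creates local n = 100 (shadow, not modification).
Step 3: After h() returns, global n is unchanged. result = 13

The answer is 13.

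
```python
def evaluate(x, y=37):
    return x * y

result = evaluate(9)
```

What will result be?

Step 1: evaluate(9) uses default y = 37.
Step 2: Returns 9 * 37 = 333.
Step 3: result = 333

The answer is 333.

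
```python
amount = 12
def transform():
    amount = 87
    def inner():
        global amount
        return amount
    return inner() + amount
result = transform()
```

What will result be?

Step 1: Global amount = 12. transform() shadows with local amount = 87.
Step 2: inner() uses global keyword, so inner() returns global amount = 12.
Step 3: transform() returns 12 + 87 = 99

The answer is 99.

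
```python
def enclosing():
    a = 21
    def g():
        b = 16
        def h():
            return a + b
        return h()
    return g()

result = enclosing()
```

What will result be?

Step 1: enclosing() defines a = 21. g() defines b = 16.
Step 2: h() accesses both from enclosing scopes: a = 21, b = 16.
Step 3: result = 21 + 16 = 37

The answer is 37.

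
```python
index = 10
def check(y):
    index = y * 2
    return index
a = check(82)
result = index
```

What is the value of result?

Step 1: Global index = 10.
Step 2: check(82) creates local index = 82 * 2 = 164.
Step 3: Global index unchanged because no global keyword. result = 10

The answer is 10.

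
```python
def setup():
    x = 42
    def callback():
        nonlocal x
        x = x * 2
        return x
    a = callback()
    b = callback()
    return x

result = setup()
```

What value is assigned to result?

Step 1: x starts at 42.
Step 2: First callback(): x = 42 * 2 = 84.
Step 3: Second callback(): x = 84 * 2 = 168.
Step 4: result = 168

The answer is 168.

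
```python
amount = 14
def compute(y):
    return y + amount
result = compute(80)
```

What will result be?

Step 1: amount = 14 is defined globally.
Step 2: compute(80) uses parameter y = 80 and looks up amount from global scope = 14.
Step 3: result = 80 + 14 = 94

The answer is 94.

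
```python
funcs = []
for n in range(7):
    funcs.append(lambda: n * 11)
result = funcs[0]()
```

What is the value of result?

Step 1: All lambdas reference the same variable n (late binding).
Step 2: After the loop, n = 6. Every lambda returns n * 11.
Step 3: funcs[0]() = 6 * 11 = 66

The answer is 66.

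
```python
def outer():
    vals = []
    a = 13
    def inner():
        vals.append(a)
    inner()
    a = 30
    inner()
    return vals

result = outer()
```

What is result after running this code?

Step 1: a = 13. inner() appends current a to vals.
Step 2: First inner(): appends 13. Then a = 30.
Step 3: Second inner(): appends 30 (closure sees updated a). result = [13, 30]

The answer is [13, 30].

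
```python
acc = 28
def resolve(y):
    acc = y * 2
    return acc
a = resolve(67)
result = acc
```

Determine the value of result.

Step 1: Global acc = 28.
Step 2: resolve(67) creates local acc = 67 * 2 = 134.
Step 3: Global acc unchanged because no global keyword. result = 28

The answer is 28.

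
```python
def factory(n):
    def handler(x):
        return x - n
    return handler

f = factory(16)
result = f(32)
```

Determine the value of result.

Step 1: factory(16) creates a closure capturing n = 16.
Step 2: f(32) computes 32 - 16 = 16.
Step 3: result = 16

The answer is 16.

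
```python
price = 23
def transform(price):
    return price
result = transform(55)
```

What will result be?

Step 1: Global price = 23.
Step 2: transform(55) takes parameter price = 55, which shadows the global.
Step 3: result = 55

The answer is 55.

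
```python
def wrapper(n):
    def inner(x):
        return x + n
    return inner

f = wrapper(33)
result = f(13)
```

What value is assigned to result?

Step 1: wrapper(33) creates a closure that captures n = 33.
Step 2: f(13) calls the closure with x = 13, returning 13 + 33 = 46.
Step 3: result = 46

The answer is 46.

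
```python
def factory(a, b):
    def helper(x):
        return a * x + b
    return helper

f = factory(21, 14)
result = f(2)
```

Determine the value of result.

Step 1: factory(21, 14) captures a = 21, b = 14.
Step 2: f(2) computes 21 * 2 + 14 = 56.
Step 3: result = 56

The answer is 56.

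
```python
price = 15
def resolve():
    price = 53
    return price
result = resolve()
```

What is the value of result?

Step 1: Global price = 15.
Step 2: resolve() creates local price = 53, shadowing the global.
Step 3: Returns local price = 53. result = 53

The answer is 53.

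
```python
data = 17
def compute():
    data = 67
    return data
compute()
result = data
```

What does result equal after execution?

Step 1: data = 17 globally.
Step 2: compute() creates a LOCAL data = 67 (no global keyword!).
Step 3: The global data is unchanged. result = 17

The answer is 17.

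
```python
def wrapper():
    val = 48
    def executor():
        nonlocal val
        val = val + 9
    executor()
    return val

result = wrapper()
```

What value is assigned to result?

Step 1: wrapper() sets val = 48.
Step 2: executor() uses nonlocal to modify val in wrapper's scope: val = 48 + 9 = 57.
Step 3: wrapper() returns the modified val = 57

The answer is 57.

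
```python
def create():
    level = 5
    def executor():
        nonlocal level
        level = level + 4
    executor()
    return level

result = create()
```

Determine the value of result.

Step 1: create() sets level = 5.
Step 2: executor() uses nonlocal to modify level in create's scope: level = 5 + 4 = 9.
Step 3: create() returns the modified level = 9

The answer is 9.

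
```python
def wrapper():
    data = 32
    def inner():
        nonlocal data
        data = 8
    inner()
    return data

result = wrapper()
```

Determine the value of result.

Step 1: wrapper() sets data = 32.
Step 2: inner() uses nonlocal to reassign data = 8.
Step 3: result = 8

The answer is 8.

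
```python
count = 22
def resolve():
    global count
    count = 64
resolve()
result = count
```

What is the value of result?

Step 1: count = 22 globally.
Step 2: resolve() declares global count and sets it to 64.
Step 3: After resolve(), global count = 64. result = 64

The answer is 64.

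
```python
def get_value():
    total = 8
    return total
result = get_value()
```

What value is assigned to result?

Step 1: get_value() defines total = 8 in its local scope.
Step 2: return total finds the local variable total = 8.
Step 3: result = 8

The answer is 8.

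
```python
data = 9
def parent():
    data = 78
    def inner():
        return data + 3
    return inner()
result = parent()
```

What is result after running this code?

Step 1: parent() shadows global data with data = 78.
Step 2: inner() finds data = 78 in enclosing scope, computes 78 + 3 = 81.
Step 3: result = 81

The answer is 81.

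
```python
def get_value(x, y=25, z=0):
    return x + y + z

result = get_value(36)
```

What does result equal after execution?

Step 1: get_value(36) uses defaults y = 25, z = 0.
Step 2: Returns 36 + 25 + 0 = 61.
Step 3: result = 61

The answer is 61.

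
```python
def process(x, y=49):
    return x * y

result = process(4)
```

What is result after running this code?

Step 1: process(4) uses default y = 49.
Step 2: Returns 4 * 49 = 196.
Step 3: result = 196

The answer is 196.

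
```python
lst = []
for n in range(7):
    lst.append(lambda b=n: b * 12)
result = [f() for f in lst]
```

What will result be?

Step 1: Default arg b=n captures n at each iteration.
Step 2: lst[k] has b defaulting to k, returns k * 12.
Step 3: result = [0, 12, 24, 36, 48, 60, 72]

The answer is [0, 12, 24, 36, 48, 60, 72].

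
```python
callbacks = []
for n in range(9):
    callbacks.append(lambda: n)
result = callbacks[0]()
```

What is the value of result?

Step 1: The loop creates 9 lambdas, all referencing the same variable n.
Step 2: After the loop, n = 8 (final value).
Step 3: callbacks[0]() looks up n at call time and finds 8. This is the late binding gotcha. result = 8

The answer is 8.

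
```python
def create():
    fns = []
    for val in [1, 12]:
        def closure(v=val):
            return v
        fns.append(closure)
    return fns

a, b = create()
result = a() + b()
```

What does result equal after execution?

Step 1: Default argument v=val captures val at each iteration.
Step 2: a() returns 1 (captured at first iteration), b() returns 12 (captured at second).
Step 3: result = 1 + 12 = 13

The answer is 13.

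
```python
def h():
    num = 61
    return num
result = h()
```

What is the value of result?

Step 1: h() defines num = 61 in its local scope.
Step 2: return num finds the local variable num = 61.
Step 3: result = 61

The answer is 61.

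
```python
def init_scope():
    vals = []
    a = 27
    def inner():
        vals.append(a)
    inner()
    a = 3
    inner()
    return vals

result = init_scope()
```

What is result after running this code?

Step 1: a = 27. inner() appends current a to vals.
Step 2: First inner(): appends 27. Then a = 3.
Step 3: Second inner(): appends 3 (closure sees updated a). result = [27, 3]

The answer is [27, 3].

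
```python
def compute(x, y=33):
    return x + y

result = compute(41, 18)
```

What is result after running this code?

Step 1: compute(41, 18) overrides default y with 18.
Step 2: Returns 41 + 18 = 59.
Step 3: result = 59

The answer is 59.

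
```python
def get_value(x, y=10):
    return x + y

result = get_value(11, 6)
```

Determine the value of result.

Step 1: get_value(11, 6) overrides default y with 6.
Step 2: Returns 11 + 6 = 17.
Step 3: result = 17

The answer is 17.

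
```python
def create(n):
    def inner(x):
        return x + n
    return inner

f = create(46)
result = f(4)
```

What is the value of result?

Step 1: create(46) creates a closure that captures n = 46.
Step 2: f(4) calls the closure with x = 4, returning 4 + 46 = 50.
Step 3: result = 50

The answer is 50.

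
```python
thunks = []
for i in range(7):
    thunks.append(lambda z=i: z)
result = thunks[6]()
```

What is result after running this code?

Step 1: Default argument z=i captures i's value at each iteration.
Step 2: thunks[6] captured z = 6 when i was 6.
Step 3: result = 6

The answer is 6.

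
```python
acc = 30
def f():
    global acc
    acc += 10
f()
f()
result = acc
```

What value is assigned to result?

Step 1: acc = 30.
Step 2: First f(): acc = 30 + 10 = 40.
Step 3: Second f(): acc = 40 + 10 = 50. result = 50

The answer is 50.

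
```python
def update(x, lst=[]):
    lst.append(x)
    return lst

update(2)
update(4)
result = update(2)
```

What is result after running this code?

Step 1: Mutable default argument gotcha! The list [] is created once.
Step 2: Each call appends to the SAME list: [2], [2, 4], [2, 4, 2].
Step 3: result = [2, 4, 2]

The answer is [2, 4, 2].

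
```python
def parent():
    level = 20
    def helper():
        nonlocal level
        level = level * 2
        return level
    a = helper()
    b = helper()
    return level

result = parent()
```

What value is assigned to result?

Step 1: level starts at 20.
Step 2: First helper(): level = 20 * 2 = 40.
Step 3: Second helper(): level = 40 * 2 = 80.
Step 4: result = 80

The answer is 80.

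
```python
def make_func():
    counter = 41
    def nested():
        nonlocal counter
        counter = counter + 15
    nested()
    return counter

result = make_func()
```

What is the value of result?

Step 1: make_func() sets counter = 41.
Step 2: nested() uses nonlocal to modify counter in make_func's scope: counter = 41 + 15 = 56.
Step 3: make_func() returns the modified counter = 56

The answer is 56.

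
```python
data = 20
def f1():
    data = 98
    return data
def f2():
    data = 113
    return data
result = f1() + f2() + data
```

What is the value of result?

Step 1: Each function shadows global data with its own local.
Step 2: f1() returns 98, f2() returns 113.
Step 3: Global data = 20 is unchanged. result = 98 + 113 + 20 = 231

The answer is 231.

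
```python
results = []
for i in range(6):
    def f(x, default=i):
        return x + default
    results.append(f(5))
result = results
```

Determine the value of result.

Step 1: Default argument default=i is evaluated at function definition time.
Step 2: Each iteration creates f with default = current i value.
Step 3: f(5) returns 5 + default. results = [5, 6, 7, 8, 9, 10]

The answer is [5, 6, 7, 8, 9, 10].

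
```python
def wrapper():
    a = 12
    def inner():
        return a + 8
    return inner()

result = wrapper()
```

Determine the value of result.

Step 1: wrapper() defines a = 12.
Step 2: inner() reads a = 12 from enclosing scope, returns 12 + 8 = 20.
Step 3: result = 20

The answer is 20.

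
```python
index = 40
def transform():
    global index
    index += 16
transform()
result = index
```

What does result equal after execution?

Step 1: index = 40 globally.
Step 2: transform() modifies global index: index += 16 = 56.
Step 3: result = 56

The answer is 56.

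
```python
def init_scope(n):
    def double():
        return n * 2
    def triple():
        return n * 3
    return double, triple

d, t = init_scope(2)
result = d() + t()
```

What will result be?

Step 1: Both closures capture the same n = 2.
Step 2: d() = 2 * 2 = 4, t() = 2 * 3 = 6.
Step 3: result = 4 + 6 = 10

The answer is 10.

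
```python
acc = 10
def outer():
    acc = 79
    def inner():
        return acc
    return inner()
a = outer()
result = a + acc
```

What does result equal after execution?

Step 1: outer() has local acc = 79. inner() reads from enclosing.
Step 2: outer() returns 79. Global acc = 10 unchanged.
Step 3: result = 79 + 10 = 89

The answer is 89.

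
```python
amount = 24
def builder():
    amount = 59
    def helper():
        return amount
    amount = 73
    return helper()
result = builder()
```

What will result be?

Step 1: builder() sets amount = 59, then later amount = 73.
Step 2: helper() is called after amount is reassigned to 73. Closures capture variables by reference, not by value.
Step 3: result = 73

The answer is 73.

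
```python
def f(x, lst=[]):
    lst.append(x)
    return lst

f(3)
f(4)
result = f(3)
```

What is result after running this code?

Step 1: Mutable default argument gotcha! The list [] is created once.
Step 2: Each call appends to the SAME list: [3], [3, 4], [3, 4, 3].
Step 3: result = [3, 4, 3]

The answer is [3, 4, 3].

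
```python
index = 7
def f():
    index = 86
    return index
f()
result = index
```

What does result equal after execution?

Step 1: Global index = 7.
Step 2: f() creates local index = 86 (shadow, not modification).
Step 3: After f() returns, global index is unchanged. result = 7

The answer is 7.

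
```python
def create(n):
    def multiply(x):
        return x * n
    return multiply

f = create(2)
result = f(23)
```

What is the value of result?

Step 1: create(2) returns multiply closure with n = 2.
Step 2: f(23) computes 23 * 2 = 46.
Step 3: result = 46

The answer is 46.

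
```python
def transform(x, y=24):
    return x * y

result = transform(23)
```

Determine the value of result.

Step 1: transform(23) uses default y = 24.
Step 2: Returns 23 * 24 = 552.
Step 3: result = 552

The answer is 552.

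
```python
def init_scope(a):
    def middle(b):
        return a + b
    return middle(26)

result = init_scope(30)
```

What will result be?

Step 1: init_scope(30) passes a = 30.
Step 2: middle(26) has b = 26, reads a = 30 from enclosing.
Step 3: result = 30 + 26 = 56

The answer is 56.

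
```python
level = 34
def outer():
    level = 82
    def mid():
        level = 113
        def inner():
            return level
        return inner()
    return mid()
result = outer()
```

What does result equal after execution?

Step 1: Three levels of shadowing: global 34, outer 82, mid 113.
Step 2: inner() finds level = 113 in enclosing mid() scope.
Step 3: result = 113

The answer is 113.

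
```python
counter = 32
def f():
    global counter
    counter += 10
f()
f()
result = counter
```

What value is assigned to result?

Step 1: counter = 32.
Step 2: First f(): counter = 32 + 10 = 42.
Step 3: Second f(): counter = 42 + 10 = 52. result = 52

The answer is 52.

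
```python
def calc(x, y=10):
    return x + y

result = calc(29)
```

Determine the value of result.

Step 1: calc(29) uses default y = 10.
Step 2: Returns 29 + 10 = 39.
Step 3: result = 39

The answer is 39.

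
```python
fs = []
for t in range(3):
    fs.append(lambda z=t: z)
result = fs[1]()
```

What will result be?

Step 1: Default argument z=t captures t's value at each iteration.
Step 2: fs[1] captured z = 1 when t was 1.
Step 3: result = 1

The answer is 1.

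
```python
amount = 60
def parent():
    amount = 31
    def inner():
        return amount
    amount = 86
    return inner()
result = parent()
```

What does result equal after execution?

Step 1: parent() sets amount = 31, then later amount = 86.
Step 2: inner() is called after amount is reassigned to 86. Closures capture variables by reference, not by value.
Step 3: result = 86

The answer is 86.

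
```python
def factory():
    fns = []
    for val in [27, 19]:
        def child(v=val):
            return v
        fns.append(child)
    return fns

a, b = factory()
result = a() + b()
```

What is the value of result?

Step 1: Default argument v=val captures val at each iteration.
Step 2: a() returns 27 (captured at first iteration), b() returns 19 (captured at second).
Step 3: result = 27 + 19 = 46

The answer is 46.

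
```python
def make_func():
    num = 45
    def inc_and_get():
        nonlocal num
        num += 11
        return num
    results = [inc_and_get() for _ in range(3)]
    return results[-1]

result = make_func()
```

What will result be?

Step 1: num = 45.
Step 2: Three calls to inc_and_get(), each adding 11.
Step 3: Last value = 45 + 11 * 3 = 78

The answer is 78.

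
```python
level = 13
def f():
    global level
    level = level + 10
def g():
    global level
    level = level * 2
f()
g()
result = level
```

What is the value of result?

Step 1: level = 13.
Step 2: f() adds 10: level = 13 + 10 = 23.
Step 3: g() doubles: level = 23 * 2 = 46.
Step 4: result = 46

The answer is 46.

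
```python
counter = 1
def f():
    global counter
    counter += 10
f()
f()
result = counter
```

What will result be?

Step 1: counter = 1.
Step 2: First f(): counter = 1 + 10 = 11.
Step 3: Second f(): counter = 11 + 10 = 21. result = 21

The answer is 21.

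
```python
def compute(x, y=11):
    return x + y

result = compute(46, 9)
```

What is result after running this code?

Step 1: compute(46, 9) overrides default y with 9.
Step 2: Returns 46 + 9 = 55.
Step 3: result = 55

The answer is 55.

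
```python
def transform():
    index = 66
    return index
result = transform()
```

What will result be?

Step 1: transform() defines index = 66 in its local scope.
Step 2: return index finds the local variable index = 66.
Step 3: result = 66

The answer is 66.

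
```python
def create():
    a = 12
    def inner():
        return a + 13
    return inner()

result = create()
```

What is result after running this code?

Step 1: create() defines a = 12.
Step 2: inner() reads a = 12 from enclosing scope, returns 12 + 13 = 25.
Step 3: result = 25

The answer is 25.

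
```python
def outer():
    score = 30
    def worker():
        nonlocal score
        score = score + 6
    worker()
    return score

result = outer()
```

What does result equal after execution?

Step 1: outer() sets score = 30.
Step 2: worker() uses nonlocal to modify score in outer's scope: score = 30 + 6 = 36.
Step 3: outer() returns the modified score = 36

The answer is 36.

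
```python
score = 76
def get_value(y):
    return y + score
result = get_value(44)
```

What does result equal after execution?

Step 1: score = 76 is defined globally.
Step 2: get_value(44) uses parameter y = 44 and looks up score from global scope = 76.
Step 3: result = 44 + 76 = 120

The answer is 120.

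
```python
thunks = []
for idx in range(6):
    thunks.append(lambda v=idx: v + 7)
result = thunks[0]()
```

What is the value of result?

Step 1: Default argument v=idx captures idx's value at definition time.
Step 2: thunks[0] was defined when idx = 0, so v defaults to 0.
Step 3: result = 0 + 7 = 7 (default arg fixes the late binding issue)

The answer is 7.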